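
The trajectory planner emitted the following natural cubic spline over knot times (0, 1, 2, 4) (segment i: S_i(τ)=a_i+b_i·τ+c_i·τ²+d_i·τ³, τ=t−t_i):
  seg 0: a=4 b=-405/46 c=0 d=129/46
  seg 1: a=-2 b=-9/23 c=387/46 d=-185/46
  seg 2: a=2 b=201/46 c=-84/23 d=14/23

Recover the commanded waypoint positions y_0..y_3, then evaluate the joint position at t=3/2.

y_0=4 y_1=-2 y_2=2 y_3=1
S(3/2) = -219/368

y_0 = S_0(0) = a_0 = 4
y_1 = S_1(0) = a_1 = -2
y_2 = S_2(0) = a_2 = 2
y_3 = S_2(2) = 1
t_q=3/2 is in segment 1 (τ=1/2); S_1(τ)=-219/368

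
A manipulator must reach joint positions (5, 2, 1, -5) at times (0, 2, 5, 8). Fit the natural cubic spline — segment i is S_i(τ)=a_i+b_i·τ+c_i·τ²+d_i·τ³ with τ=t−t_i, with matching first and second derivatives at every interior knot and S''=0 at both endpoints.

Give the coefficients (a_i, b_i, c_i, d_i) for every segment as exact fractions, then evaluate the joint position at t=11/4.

  seg 0: a=5 b=-409/222 c=0 d=19/222
  seg 1: a=2 b=-181/222 c=19/37 d=-235/1998
  seg 2: a=1 b=-101/111 c=-121/222 d=121/1998
S(11/4) = 7709/4736

Δ: Δ0=-3/2, Δ1=-1/3, Δ2=-2
row 1: diag=10, rhs=7; c'=3/10, d'=7/10
row 2: denom=12−3·3/10=111/10; d'=(-10−3·7/10)/(111/10)=-121/111
back: M2=-121/111
back: M1=7/10−3/10·-121/111=38/37
M: M0=0, M1=38/37, M2=-121/111, M3=0
seg 0: a=5, c=M0/2=0, d=(M1−M0)/(6·2)=19/222, b=Δ0−h0·(2M0+M1)/6=-409/222
seg 1: a=2, c=M1/2=19/37, d=(M2−M1)/(6·3)=-235/1998, b=Δ1−h1·(2M1+M2)/6=-181/222
seg 2: a=1, c=M2/2=-121/222, d=(M3−M2)/(6·3)=121/1998, b=Δ2−h2·(2M2+M3)/6=-101/111
t_q=11/4 → seg 1, τ=3/4; S=2+-181/222·τ+19/37·τ²+-235/1998·τ³=7709/4736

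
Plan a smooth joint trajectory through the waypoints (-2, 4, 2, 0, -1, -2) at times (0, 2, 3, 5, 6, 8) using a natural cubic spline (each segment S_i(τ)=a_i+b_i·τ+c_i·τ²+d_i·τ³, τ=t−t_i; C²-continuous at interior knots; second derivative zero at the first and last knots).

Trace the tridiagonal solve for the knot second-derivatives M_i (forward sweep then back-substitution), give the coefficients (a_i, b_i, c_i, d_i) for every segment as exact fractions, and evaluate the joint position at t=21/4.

Δ: Δ0=3, Δ1=-2, Δ2=-1, Δ3=-1, Δ4=-1/2
row 1: diag=6, rhs=-30; c'=1/6, d'=-5
row 2: denom=6−1·1/6=35/6; d'=(6−1·-5)/(35/6)=66/35
row 3: denom=6−2·12/35=186/35; d'=(0−2·66/35)/(186/35)=-22/31
row 4: denom=6−1·35/186=1081/186; d'=(3−1·-22/31)/(1081/186)=30/47
back: M4=30/47
back: M3=-22/31−35/186·30/47=-39/47
back: M2=66/35−12/35·-39/47=102/47
back: M1=-5−1/6·102/47=-252/47
M: M0=0, M1=-252/47, M2=102/47, M3=-39/47, M4=30/47, M5=0
seg 0: a=-2, c=M0/2=0, d=(M1−M0)/(6·2)=-21/47, b=Δ0−h0·(2M0+M1)/6=225/47
seg 1: a=4, c=M1/2=-126/47, d=(M2−M1)/(6·1)=59/47, b=Δ1−h1·(2M1+M2)/6=-27/47
seg 2: a=2, c=M2/2=51/47, d=(M3−M2)/(6·2)=-1/4, b=Δ2−h2·(2M2+M3)/6=-102/47
seg 3: a=0, c=M3/2=-39/94, d=(M4−M3)/(6·1)=23/94, b=Δ3−h3·(2M3+M4)/6=-39/47
seg 4: a=-1, c=M4/2=15/47, d=(M5−M4)/(6·2)=-5/94, b=Δ4−h4·(2M4+M5)/6=-87/94
t_q=21/4 → seg 3, τ=1/4; S=0+-39/47·τ+-39/94·τ²+23/94·τ³=-1381/6016

  seg 0: a=-2 b=225/47 c=0 d=-21/47
  seg 1: a=4 b=-27/47 c=-126/47 d=59/47
  seg 2: a=2 b=-102/47 c=51/47 d=-1/4
  seg 3: a=0 b=-39/47 c=-39/94 d=23/94
  seg 4: a=-1 b=-87/94 c=15/47 d=-5/94
S(21/4) = -1381/6016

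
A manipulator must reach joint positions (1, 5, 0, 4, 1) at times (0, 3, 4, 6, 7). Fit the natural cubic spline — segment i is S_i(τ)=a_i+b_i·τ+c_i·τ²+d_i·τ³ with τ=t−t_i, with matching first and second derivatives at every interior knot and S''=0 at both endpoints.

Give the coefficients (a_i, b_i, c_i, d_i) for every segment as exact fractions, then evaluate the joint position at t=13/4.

  seg 0: a=1 b=1646/375 c=0 d=-382/1125
  seg 1: a=5 b=-1792/375 c=-382/125 d=1063/375
  seg 2: a=0 b=-179/75 c=681/125 d=-2441/1500
  seg 3: a=4 b=-46/375 c=-1079/250 d=1079/750
S(13/4) = 29269/8000

Δ: Δ0=4/3, Δ1=-5, Δ2=2, Δ3=-3
row 1: diag=8, rhs=-38; c'=1/8, d'=-19/4
row 2: denom=6−1·1/8=47/8; d'=(42−1·-19/4)/(47/8)=374/47
row 3: denom=6−2·16/47=250/47; d'=(-30−2·374/47)/(250/47)=-1079/125
back: M3=-1079/125
back: M2=374/47−16/47·-1079/125=1362/125
back: M1=-19/4−1/8·1362/125=-764/125
M: M0=0, M1=-764/125, M2=1362/125, M3=-1079/125, M4=0
seg 0: a=1, c=M0/2=0, d=(M1−M0)/(6·3)=-382/1125, b=Δ0−h0·(2M0+M1)/6=1646/375
seg 1: a=5, c=M1/2=-382/125, d=(M2−M1)/(6·1)=1063/375, b=Δ1−h1·(2M1+M2)/6=-1792/375
seg 2: a=0, c=M2/2=681/125, d=(M3−M2)/(6·2)=-2441/1500, b=Δ2−h2·(2M2+M3)/6=-179/75
seg 3: a=4, c=M3/2=-1079/250, d=(M4−M3)/(6·1)=1079/750, b=Δ3−h3·(2M3+M4)/6=-46/375
t_q=13/4 → seg 1, τ=1/4; S=5+-1792/375·τ+-382/125·τ²+1063/375·τ³=29269/8000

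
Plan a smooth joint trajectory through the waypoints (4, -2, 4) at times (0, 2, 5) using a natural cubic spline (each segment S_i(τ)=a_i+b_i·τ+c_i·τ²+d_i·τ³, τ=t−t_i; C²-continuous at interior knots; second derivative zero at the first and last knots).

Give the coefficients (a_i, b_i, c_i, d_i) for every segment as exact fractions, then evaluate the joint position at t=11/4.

Δ: Δ0=-3, Δ1=2
row 1: diag=10, rhs=30; c'=3/10, d'=3
back: M1=3
M: M0=0, M1=3, M2=0
seg 0: a=4, c=M0/2=0, d=(M1−M0)/(6·2)=1/4, b=Δ0−h0·(2M0+M1)/6=-4
seg 1: a=-2, c=M1/2=3/2, d=(M2−M1)/(6·3)=-1/6, b=Δ1−h1·(2M1+M2)/6=-1
t_q=11/4 → seg 1, τ=3/4; S=-2+-1·τ+3/2·τ²+-1/6·τ³=-253/128

  seg 0: a=4 b=-4 c=0 d=1/4
  seg 1: a=-2 b=-1 c=3/2 d=-1/6
S(11/4) = -253/128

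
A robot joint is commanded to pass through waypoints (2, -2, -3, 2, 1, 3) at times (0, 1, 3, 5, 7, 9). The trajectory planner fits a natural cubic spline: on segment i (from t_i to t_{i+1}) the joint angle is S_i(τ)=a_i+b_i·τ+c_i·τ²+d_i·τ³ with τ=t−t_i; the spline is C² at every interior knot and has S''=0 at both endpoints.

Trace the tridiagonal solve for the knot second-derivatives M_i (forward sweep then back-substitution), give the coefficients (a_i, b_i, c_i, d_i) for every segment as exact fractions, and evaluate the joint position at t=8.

Δ: Δ0=-4, Δ1=-1/2, Δ2=5/2, Δ3=-1/2, Δ4=1
row 1: diag=6, rhs=21; c'=1/3, d'=7/2
row 2: denom=8−2·1/3=22/3; d'=(18−2·7/2)/(22/3)=3/2
row 3: denom=8−2·3/11=82/11; d'=(-18−2·3/2)/(82/11)=-231/82
row 4: denom=8−2·11/41=306/41; d'=(9−2·-231/82)/(306/41)=100/51
back: M4=100/51
back: M3=-231/82−11/41·100/51=-341/102
back: M2=3/2−3/11·-341/102=41/17
back: M1=7/2−1/3·41/17=275/102
M: M0=0, M1=275/102, M2=41/17, M3=-341/102, M4=100/51, M5=0
seg 0: a=2, c=M0/2=0, d=(M1−M0)/(6·1)=275/612, b=Δ0−h0·(2M0+M1)/6=-2723/612
seg 1: a=-2, c=M1/2=275/204, d=(M2−M1)/(6·2)=-29/1224, b=Δ1−h1·(2M1+M2)/6=-949/306
seg 2: a=-3, c=M2/2=41/34, d=(M3−M2)/(6·2)=-587/1224, b=Δ2−h2·(2M2+M3)/6=307/153
seg 3: a=2, c=M3/2=-341/204, d=(M4−M3)/(6·2)=541/1224, b=Δ3−h3·(2M3+M4)/6=329/306
seg 4: a=1, c=M4/2=50/51, d=(M5−M4)/(6·2)=-25/153, b=Δ4−h4·(2M4+M5)/6=-47/153
t_q=8 → seg 4, τ=1; S=1+-47/153·τ+50/51·τ²+-25/153·τ³=77/51

  seg 0: a=2 b=-2723/612 c=0 d=275/612
  seg 1: a=-2 b=-949/306 c=275/204 d=-29/1224
  seg 2: a=-3 b=307/153 c=41/34 d=-587/1224
  seg 3: a=2 b=329/306 c=-341/204 d=541/1224
  seg 4: a=1 b=-47/153 c=50/51 d=-25/153
S(8) = 77/51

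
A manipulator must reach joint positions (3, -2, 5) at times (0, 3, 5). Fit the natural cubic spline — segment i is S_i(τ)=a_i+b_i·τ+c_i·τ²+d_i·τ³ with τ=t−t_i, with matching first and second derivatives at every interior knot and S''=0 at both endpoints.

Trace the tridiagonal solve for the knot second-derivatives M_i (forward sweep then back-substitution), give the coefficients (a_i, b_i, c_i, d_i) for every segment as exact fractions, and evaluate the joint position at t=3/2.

Δ: Δ0=-5/3, Δ1=7/2
row 1: diag=10, rhs=31; c'=1/5, d'=31/10
back: M1=31/10
M: M0=0, M1=31/10, M2=0
seg 0: a=3, c=M0/2=0, d=(M1−M0)/(6·3)=31/180, b=Δ0−h0·(2M0+M1)/6=-193/60
seg 1: a=-2, c=M1/2=31/20, d=(M2−M1)/(6·2)=-31/120, b=Δ1−h1·(2M1+M2)/6=43/30
t_q=3/2 → seg 0, τ=3/2; S=3+-193/60·τ+0·τ²+31/180·τ³=-199/160

  seg 0: a=3 b=-193/60 c=0 d=31/180
  seg 1: a=-2 b=43/30 c=31/20 d=-31/120
S(3/2) = -199/160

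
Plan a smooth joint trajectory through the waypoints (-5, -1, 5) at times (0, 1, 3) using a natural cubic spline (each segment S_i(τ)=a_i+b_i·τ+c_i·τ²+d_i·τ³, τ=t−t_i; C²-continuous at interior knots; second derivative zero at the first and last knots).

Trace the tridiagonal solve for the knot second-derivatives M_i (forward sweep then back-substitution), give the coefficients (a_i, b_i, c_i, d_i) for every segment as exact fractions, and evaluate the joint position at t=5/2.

Δ: Δ0=4, Δ1=3
row 1: diag=6, rhs=-6; c'=1/3, d'=-1
back: M1=-1
M: M0=0, M1=-1, M2=0
seg 0: a=-5, c=M0/2=0, d=(M1−M0)/(6·1)=-1/6, b=Δ0−h0·(2M0+M1)/6=25/6
seg 1: a=-1, c=M1/2=-1/2, d=(M2−M1)/(6·2)=1/12, b=Δ1−h1·(2M1+M2)/6=11/3
t_q=5/2 → seg 1, τ=3/2; S=-1+11/3·τ+-1/2·τ²+1/12·τ³=117/32

  seg 0: a=-5 b=25/6 c=0 d=-1/6
  seg 1: a=-1 b=11/3 c=-1/2 d=1/12
S(5/2) = 117/32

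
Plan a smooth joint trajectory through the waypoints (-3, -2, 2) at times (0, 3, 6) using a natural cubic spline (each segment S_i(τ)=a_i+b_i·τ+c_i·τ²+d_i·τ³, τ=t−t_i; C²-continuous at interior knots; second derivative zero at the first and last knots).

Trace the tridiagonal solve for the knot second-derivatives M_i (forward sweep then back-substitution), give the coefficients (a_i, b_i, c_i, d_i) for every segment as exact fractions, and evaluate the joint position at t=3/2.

  seg 0: a=-3 b=1/12 c=0 d=1/36
  seg 1: a=-2 b=5/6 c=1/4 d=-1/36
S(3/2) = -89/32

Δ: Δ0=1/3, Δ1=4/3
row 1: diag=12, rhs=6; c'=1/4, d'=1/2
back: M1=1/2
M: M0=0, M1=1/2, M2=0
seg 0: a=-3, c=M0/2=0, d=(M1−M0)/(6·3)=1/36, b=Δ0−h0·(2M0+M1)/6=1/12
seg 1: a=-2, c=M1/2=1/4, d=(M2−M1)/(6·3)=-1/36, b=Δ1−h1·(2M1+M2)/6=5/6
t_q=3/2 → seg 0, τ=3/2; S=-3+1/12·τ+0·τ²+1/36·τ³=-89/32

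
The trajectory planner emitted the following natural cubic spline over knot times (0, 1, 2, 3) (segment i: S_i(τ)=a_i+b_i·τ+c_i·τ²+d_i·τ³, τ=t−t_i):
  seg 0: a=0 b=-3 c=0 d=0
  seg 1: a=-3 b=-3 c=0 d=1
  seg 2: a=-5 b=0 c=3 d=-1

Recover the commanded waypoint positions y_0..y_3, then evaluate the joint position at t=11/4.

y_0 = S_0(0) = a_0 = 0
y_1 = S_1(0) = a_1 = -3
y_2 = S_2(0) = a_2 = -5
y_3 = S_2(1) = -3
t_q=11/4 is in segment 2 (τ=3/4); S_2(τ)=-239/64

y_0=0 y_1=-3 y_2=-5 y_3=-3
S(11/4) = -239/64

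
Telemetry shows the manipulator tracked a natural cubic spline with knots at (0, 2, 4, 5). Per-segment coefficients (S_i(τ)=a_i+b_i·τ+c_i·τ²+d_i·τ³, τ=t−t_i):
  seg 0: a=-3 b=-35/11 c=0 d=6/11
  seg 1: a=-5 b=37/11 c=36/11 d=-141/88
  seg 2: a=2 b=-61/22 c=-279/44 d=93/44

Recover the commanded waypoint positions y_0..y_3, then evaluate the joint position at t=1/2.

y_0 = S_0(0) = a_0 = -3
y_1 = S_1(0) = a_1 = -5
y_2 = S_2(0) = a_2 = 2
y_3 = S_2(1) = -5
t_q=1/2 is in segment 0 (τ=1/2); S_0(τ)=-199/44

y_0=-3 y_1=-5 y_2=2 y_3=-5
S(1/2) = -199/44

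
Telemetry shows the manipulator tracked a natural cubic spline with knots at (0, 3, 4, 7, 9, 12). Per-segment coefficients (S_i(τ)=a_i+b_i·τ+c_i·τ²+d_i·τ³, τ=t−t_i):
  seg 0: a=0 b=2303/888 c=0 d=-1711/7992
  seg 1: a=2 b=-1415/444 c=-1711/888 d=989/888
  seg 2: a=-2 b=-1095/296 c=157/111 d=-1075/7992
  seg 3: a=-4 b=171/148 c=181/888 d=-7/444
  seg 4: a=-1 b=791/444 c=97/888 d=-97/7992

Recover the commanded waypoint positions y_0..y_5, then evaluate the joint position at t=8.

y_0 = S_0(0) = a_0 = 0
y_1 = S_1(0) = a_1 = 2
y_2 = S_2(0) = a_2 = -2
y_3 = S_3(0) = a_3 = -4
y_4 = S_4(0) = a_4 = -1
y_5 = S_4(3) = 5
t_q=8 is in segment 3 (τ=1); S_3(τ)=-2359/888

y_0=0 y_1=2 y_2=-2 y_3=-4 y_4=-1 y_5=5
S(8) = -2359/888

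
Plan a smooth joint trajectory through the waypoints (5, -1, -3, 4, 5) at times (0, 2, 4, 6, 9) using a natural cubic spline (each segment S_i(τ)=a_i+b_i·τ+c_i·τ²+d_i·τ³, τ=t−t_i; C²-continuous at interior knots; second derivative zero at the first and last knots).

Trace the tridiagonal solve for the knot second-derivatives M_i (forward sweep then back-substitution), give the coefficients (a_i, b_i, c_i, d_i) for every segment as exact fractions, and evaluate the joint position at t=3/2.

Δ: Δ0=-3, Δ1=-1, Δ2=7/2, Δ3=1/3
row 1: diag=8, rhs=12; c'=1/4, d'=3/2
row 2: denom=8−2·1/4=15/2; d'=(27−2·3/2)/(15/2)=16/5
row 3: denom=10−2·4/15=142/15; d'=(-19−2·16/5)/(142/15)=-381/142
back: M3=-381/142
back: M2=16/5−4/15·-381/142=278/71
back: M1=3/2−1/4·278/71=37/71
M: M0=0, M1=37/71, M2=278/71, M3=-381/142, M4=0
seg 0: a=5, c=M0/2=0, d=(M1−M0)/(6·2)=37/852, b=Δ0−h0·(2M0+M1)/6=-676/213
seg 1: a=-1, c=M1/2=37/142, d=(M2−M1)/(6·2)=241/852, b=Δ1−h1·(2M1+M2)/6=-565/213
seg 2: a=-3, c=M2/2=139/71, d=(M3−M2)/(6·2)=-937/1704, b=Δ2−h2·(2M2+M3)/6=380/213
seg 3: a=4, c=M3/2=-381/284, d=(M4−M3)/(6·3)=127/852, b=Δ3−h3·(2M3+M4)/6=1285/426
t_q=3/2 → seg 0, τ=3/2; S=5+-676/213·τ+0·τ²+37/852·τ³=877/2272

  seg 0: a=5 b=-676/213 c=0 d=37/852
  seg 1: a=-1 b=-565/213 c=37/142 d=241/852
  seg 2: a=-3 b=380/213 c=139/71 d=-937/1704
  seg 3: a=4 b=1285/426 c=-381/284 d=127/852
S(3/2) = 877/2272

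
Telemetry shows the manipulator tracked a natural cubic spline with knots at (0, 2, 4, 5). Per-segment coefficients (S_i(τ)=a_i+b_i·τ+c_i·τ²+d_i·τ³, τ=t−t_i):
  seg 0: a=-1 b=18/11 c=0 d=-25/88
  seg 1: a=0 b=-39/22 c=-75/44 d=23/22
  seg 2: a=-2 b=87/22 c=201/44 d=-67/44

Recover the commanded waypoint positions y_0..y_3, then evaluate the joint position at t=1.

y_0=-1 y_1=0 y_2=-2 y_3=5
S(1) = 31/88

y_0 = S_0(0) = a_0 = -1
y_1 = S_1(0) = a_1 = 0
y_2 = S_2(0) = a_2 = -2
y_3 = S_2(1) = 5
t_q=1 is in segment 0 (τ=1); S_0(τ)=31/88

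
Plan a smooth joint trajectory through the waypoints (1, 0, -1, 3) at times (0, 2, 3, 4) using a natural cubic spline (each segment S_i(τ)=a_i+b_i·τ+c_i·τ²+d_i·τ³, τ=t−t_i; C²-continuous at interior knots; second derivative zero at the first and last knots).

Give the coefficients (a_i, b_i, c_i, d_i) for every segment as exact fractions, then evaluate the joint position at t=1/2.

Δ: Δ0=-1/2, Δ1=-1, Δ2=4
row 1: diag=6, rhs=-3; c'=1/6, d'=-1/2
row 2: denom=4−1·1/6=23/6; d'=(30−1·-1/2)/(23/6)=183/23
back: M2=183/23
back: M1=-1/2−1/6·183/23=-42/23
M: M0=0, M1=-42/23, M2=183/23, M3=0
seg 0: a=1, c=M0/2=0, d=(M1−M0)/(6·2)=-7/46, b=Δ0−h0·(2M0+M1)/6=5/46
seg 1: a=0, c=M1/2=-21/23, d=(M2−M1)/(6·1)=75/46, b=Δ1−h1·(2M1+M2)/6=-79/46
seg 2: a=-1, c=M2/2=183/46, d=(M3−M2)/(6·1)=-61/46, b=Δ2−h2·(2M2+M3)/6=31/23
t_q=1/2 → seg 0, τ=1/2; S=1+5/46·τ+0·τ²+-7/46·τ³=381/368

  seg 0: a=1 b=5/46 c=0 d=-7/46
  seg 1: a=0 b=-79/46 c=-21/23 d=75/46
  seg 2: a=-1 b=31/23 c=183/46 d=-61/46
S(1/2) = 381/368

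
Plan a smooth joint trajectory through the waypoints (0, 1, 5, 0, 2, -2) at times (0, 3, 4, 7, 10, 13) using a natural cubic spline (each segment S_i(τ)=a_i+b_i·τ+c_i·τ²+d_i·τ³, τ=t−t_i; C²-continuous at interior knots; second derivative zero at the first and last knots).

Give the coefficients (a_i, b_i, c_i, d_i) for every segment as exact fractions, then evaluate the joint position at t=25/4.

  seg 0: a=0 b=-398/283 c=0 d=1477/7641
  seg 1: a=1 b=1079/283 c=1477/849 d=-1318/849
  seg 2: a=5 b=2237/849 c=-2477/849 d=3779/7641
  seg 3: a=0 b=-1288/849 c=434/283 d=-76/283
  seg 4: a=2 b=368/849 c=-250/283 d=250/2547
S(25/4) = 32453/18112

Δ: Δ0=1/3, Δ1=4, Δ2=-5/3, Δ3=2/3, Δ4=-4/3
row 1: diag=8, rhs=22; c'=1/8, d'=11/4
row 2: denom=8−1·1/8=63/8; d'=(-34−1·11/4)/(63/8)=-14/3
row 3: denom=12−3·8/21=76/7; d'=(14−3·-14/3)/(76/7)=49/19
row 4: denom=12−3·21/76=849/76; d'=(-12−3·49/19)/(849/76)=-500/283
back: M4=-500/283
back: M3=49/19−21/76·-500/283=868/283
back: M2=-14/3−8/21·868/283=-4954/849
back: M1=11/4−1/8·-4954/849=2954/849
M: M0=0, M1=2954/849, M2=-4954/849, M3=868/283, M4=-500/283, M5=0
seg 0: a=0, c=M0/2=0, d=(M1−M0)/(6·3)=1477/7641, b=Δ0−h0·(2M0+M1)/6=-398/283
seg 1: a=1, c=M1/2=1477/849, d=(M2−M1)/(6·1)=-1318/849, b=Δ1−h1·(2M1+M2)/6=1079/283
seg 2: a=5, c=M2/2=-2477/849, d=(M3−M2)/(6·3)=3779/7641, b=Δ2−h2·(2M2+M3)/6=2237/849
seg 3: a=0, c=M3/2=434/283, d=(M4−M3)/(6·3)=-76/283, b=Δ3−h3·(2M3+M4)/6=-1288/849
seg 4: a=2, c=M4/2=-250/283, d=(M5−M4)/(6·3)=250/2547, b=Δ4−h4·(2M4+M5)/6=368/849
t_q=25/4 → seg 2, τ=9/4; S=5+2237/849·τ+-2477/849·τ²+3779/7641·τ³=32453/18112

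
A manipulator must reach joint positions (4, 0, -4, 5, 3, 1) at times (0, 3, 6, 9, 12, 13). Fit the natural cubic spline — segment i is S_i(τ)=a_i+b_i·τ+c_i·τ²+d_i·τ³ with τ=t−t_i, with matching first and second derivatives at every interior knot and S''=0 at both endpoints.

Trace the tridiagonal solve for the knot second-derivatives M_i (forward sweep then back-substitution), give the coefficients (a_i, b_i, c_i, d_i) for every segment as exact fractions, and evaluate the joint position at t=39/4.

Δ: Δ0=-4/3, Δ1=-4/3, Δ2=3, Δ3=-2/3, Δ4=-2
row 1: diag=12, rhs=0; c'=1/4, d'=0
row 2: denom=12−3·1/4=45/4; d'=(26−3·0)/(45/4)=104/45
row 3: denom=12−3·4/15=56/5; d'=(-22−3·104/45)/(56/5)=-31/12
row 4: denom=8−3·15/56=403/56; d'=(-8−3·-31/12)/(403/56)=-14/403
back: M4=-14/403
back: M3=-31/12−15/56·-14/403=-3112/1209
back: M2=104/45−4/15·-3112/1209=1208/403
back: M1=0−1/4·1208/403=-302/403
M: M0=0, M1=-302/403, M2=1208/403, M3=-3112/1209, M4=-14/403, M5=0
seg 0: a=4, c=M0/2=0, d=(M1−M0)/(6·3)=-151/3627, b=Δ0−h0·(2M0+M1)/6=-1159/1209
seg 1: a=0, c=M1/2=-151/403, d=(M2−M1)/(6·3)=755/3627, b=Δ1−h1·(2M1+M2)/6=-2518/1209
seg 2: a=-4, c=M2/2=604/403, d=(M3−M2)/(6·3)=-3368/10881, b=Δ2−h2·(2M2+M3)/6=1559/1209
seg 3: a=5, c=M3/2=-1556/1209, d=(M4−M3)/(6·3)=1535/10881, b=Δ3−h3·(2M3+M4)/6=179/93
seg 4: a=3, c=M4/2=-7/403, d=(M5−M4)/(6·1)=7/1209, b=Δ4−h4·(2M4+M5)/6=-2404/1209
t_q=39/4 → seg 3, τ=3/4; S=5+179/93·τ+-1556/1209·τ²+1535/10881·τ³=149055/25792

  seg 0: a=4 b=-1159/1209 c=0 d=-151/3627
  seg 1: a=0 b=-2518/1209 c=-151/403 d=755/3627
  seg 2: a=-4 b=1559/1209 c=604/403 d=-3368/10881
  seg 3: a=5 b=179/93 c=-1556/1209 d=1535/10881
  seg 4: a=3 b=-2404/1209 c=-7/403 d=7/1209
S(39/4) = 149055/25792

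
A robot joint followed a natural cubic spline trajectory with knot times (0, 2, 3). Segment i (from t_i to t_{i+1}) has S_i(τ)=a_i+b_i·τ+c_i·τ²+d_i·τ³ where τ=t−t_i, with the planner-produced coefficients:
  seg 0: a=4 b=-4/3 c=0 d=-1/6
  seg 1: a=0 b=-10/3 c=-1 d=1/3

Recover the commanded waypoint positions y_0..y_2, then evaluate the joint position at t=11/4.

y_0 = S_0(0) = a_0 = 4
y_1 = S_1(0) = a_1 = 0
y_2 = S_1(1) = -4
t_q=11/4 is in segment 1 (τ=3/4); S_1(τ)=-187/64

y_0=4 y_1=0 y_2=-4
S(11/4) = -187/64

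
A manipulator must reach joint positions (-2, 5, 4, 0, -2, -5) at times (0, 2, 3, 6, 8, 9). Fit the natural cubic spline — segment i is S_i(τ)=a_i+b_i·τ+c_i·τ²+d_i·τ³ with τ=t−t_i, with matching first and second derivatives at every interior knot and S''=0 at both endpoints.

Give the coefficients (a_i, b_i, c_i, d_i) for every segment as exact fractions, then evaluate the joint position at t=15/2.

  seg 0: a=-2 b=8663/1731 c=0 d=-5209/13848
  seg 1: a=5 b=1699/3462 c=-5209/2308 d=5305/6924
  seg 2: a=4 b=-11941/6924 c=24/577 d=205/6924
  seg 3: a=0 b=-2339/3462 c=711/2308 d=-407/1731
  seg 4: a=-2 b=-7841/3462 c=-2545/2308 d=2545/6924
S(15/2) = -10283/9232

Δ: Δ0=7/2, Δ1=-1, Δ2=-4/3, Δ3=-1, Δ4=-3
row 1: diag=6, rhs=-27; c'=1/6, d'=-9/2
row 2: denom=8−1·1/6=47/6; d'=(-2−1·-9/2)/(47/6)=15/47
row 3: denom=10−3·18/47=416/47; d'=(2−3·15/47)/(416/47)=49/416
row 4: denom=6−2·47/208=577/104; d'=(-12−2·49/416)/(577/104)=-2545/1154
back: M4=-2545/1154
back: M3=49/416−47/208·-2545/1154=711/1154
back: M2=15/47−18/47·711/1154=48/577
back: M1=-9/2−1/6·48/577=-5209/1154
M: M0=0, M1=-5209/1154, M2=48/577, M3=711/1154, M4=-2545/1154, M5=0
seg 0: a=-2, c=M0/2=0, d=(M1−M0)/(6·2)=-5209/13848, b=Δ0−h0·(2M0+M1)/6=8663/1731
seg 1: a=5, c=M1/2=-5209/2308, d=(M2−M1)/(6·1)=5305/6924, b=Δ1−h1·(2M1+M2)/6=1699/3462
seg 2: a=4, c=M2/2=24/577, d=(M3−M2)/(6·3)=205/6924, b=Δ2−h2·(2M2+M3)/6=-11941/6924
seg 3: a=0, c=M3/2=711/2308, d=(M4−M3)/(6·2)=-407/1731, b=Δ3−h3·(2M3+M4)/6=-2339/3462
seg 4: a=-2, c=M4/2=-2545/2308, d=(M5−M4)/(6·1)=2545/6924, b=Δ4−h4·(2M4+M5)/6=-7841/3462
t_q=15/2 → seg 3, τ=3/2; S=0+-2339/3462·τ+711/2308·τ²+-407/1731·τ³=-10283/9232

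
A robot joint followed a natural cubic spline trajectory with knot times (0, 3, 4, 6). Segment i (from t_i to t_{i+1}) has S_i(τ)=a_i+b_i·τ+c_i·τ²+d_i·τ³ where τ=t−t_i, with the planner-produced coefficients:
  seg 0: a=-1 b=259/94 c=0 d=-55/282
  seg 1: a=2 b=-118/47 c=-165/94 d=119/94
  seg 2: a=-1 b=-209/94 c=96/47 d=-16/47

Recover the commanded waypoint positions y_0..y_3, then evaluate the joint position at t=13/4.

y_0=-1 y_1=2 y_2=-1 y_3=0
S(13/4) = 7715/6016

y_0 = S_0(0) = a_0 = -1
y_1 = S_1(0) = a_1 = 2
y_2 = S_2(0) = a_2 = -1
y_3 = S_2(2) = 0
t_q=13/4 is in segment 1 (τ=1/4); S_1(τ)=7715/6016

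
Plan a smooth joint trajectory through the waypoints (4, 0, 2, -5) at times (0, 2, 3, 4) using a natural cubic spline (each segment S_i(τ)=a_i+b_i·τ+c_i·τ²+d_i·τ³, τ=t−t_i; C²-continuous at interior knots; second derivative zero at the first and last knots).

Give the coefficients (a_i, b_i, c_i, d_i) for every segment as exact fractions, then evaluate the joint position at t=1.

Δ: Δ0=-2, Δ1=2, Δ2=-7
row 1: diag=6, rhs=24; c'=1/6, d'=4
row 2: denom=4−1·1/6=23/6; d'=(-54−1·4)/(23/6)=-348/23
back: M2=-348/23
back: M1=4−1/6·-348/23=150/23
M: M0=0, M1=150/23, M2=-348/23, M3=0
seg 0: a=4, c=M0/2=0, d=(M1−M0)/(6·2)=25/46, b=Δ0−h0·(2M0+M1)/6=-96/23
seg 1: a=0, c=M1/2=75/23, d=(M2−M1)/(6·1)=-83/23, b=Δ1−h1·(2M1+M2)/6=54/23
seg 2: a=2, c=M2/2=-174/23, d=(M3−M2)/(6·1)=58/23, b=Δ2−h2·(2M2+M3)/6=-45/23
t_q=1 → seg 0, τ=1; S=4+-96/23·τ+0·τ²+25/46·τ³=17/46

  seg 0: a=4 b=-96/23 c=0 d=25/46
  seg 1: a=0 b=54/23 c=75/23 d=-83/23
  seg 2: a=2 b=-45/23 c=-174/23 d=58/23
S(1) = 17/46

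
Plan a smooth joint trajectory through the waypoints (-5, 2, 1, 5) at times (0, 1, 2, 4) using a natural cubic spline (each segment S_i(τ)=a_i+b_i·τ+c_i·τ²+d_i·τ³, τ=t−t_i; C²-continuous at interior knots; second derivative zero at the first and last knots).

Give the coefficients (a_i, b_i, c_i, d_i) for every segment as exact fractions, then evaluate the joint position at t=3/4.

Δ: Δ0=7, Δ1=-1, Δ2=2
row 1: diag=4, rhs=-48; c'=1/4, d'=-12
row 2: denom=6−1·1/4=23/4; d'=(18−1·-12)/(23/4)=120/23
back: M2=120/23
back: M1=-12−1/4·120/23=-306/23
M: M0=0, M1=-306/23, M2=120/23, M3=0
seg 0: a=-5, c=M0/2=0, d=(M1−M0)/(6·1)=-51/23, b=Δ0−h0·(2M0+M1)/6=212/23
seg 1: a=2, c=M1/2=-153/23, d=(M2−M1)/(6·1)=71/23, b=Δ1−h1·(2M1+M2)/6=59/23
seg 2: a=1, c=M2/2=60/23, d=(M3−M2)/(6·2)=-10/23, b=Δ2−h2·(2M2+M3)/6=-34/23
t_q=3/4 → seg 0, τ=3/4; S=-5+212/23·τ+0·τ²+-51/23·τ³=1439/1472

  seg 0: a=-5 b=212/23 c=0 d=-51/23
  seg 1: a=2 b=59/23 c=-153/23 d=71/23
  seg 2: a=1 b=-34/23 c=60/23 d=-10/23
S(3/4) = 1439/1472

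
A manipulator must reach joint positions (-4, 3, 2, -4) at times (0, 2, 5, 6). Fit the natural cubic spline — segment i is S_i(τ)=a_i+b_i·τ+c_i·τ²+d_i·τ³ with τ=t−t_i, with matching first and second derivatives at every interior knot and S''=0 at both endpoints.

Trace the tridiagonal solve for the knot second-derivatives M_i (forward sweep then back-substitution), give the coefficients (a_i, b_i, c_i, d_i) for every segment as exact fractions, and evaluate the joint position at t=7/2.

Δ: Δ0=7/2, Δ1=-1/3, Δ2=-6
row 1: diag=10, rhs=-23; c'=3/10, d'=-23/10
row 2: denom=8−3·3/10=71/10; d'=(-34−3·-23/10)/(71/10)=-271/71
back: M2=-271/71
back: M1=-23/10−3/10·-271/71=-82/71
M: M0=0, M1=-82/71, M2=-271/71, M3=0
seg 0: a=-4, c=M0/2=0, d=(M1−M0)/(6·2)=-41/426, b=Δ0−h0·(2M0+M1)/6=1655/426
seg 1: a=3, c=M1/2=-41/71, d=(M2−M1)/(6·3)=-21/142, b=Δ1−h1·(2M1+M2)/6=1163/426
seg 2: a=2, c=M2/2=-271/142, d=(M3−M2)/(6·1)=271/426, b=Δ2−h2·(2M2+M3)/6=-1007/213
t_q=7/2 → seg 1, τ=3/2; S=3+1163/426·τ+-41/71·τ²+-21/142·τ³=6017/1136

  seg 0: a=-4 b=1655/426 c=0 d=-41/426
  seg 1: a=3 b=1163/426 c=-41/71 d=-21/142
  seg 2: a=2 b=-1007/213 c=-271/142 d=271/426
S(7/2) = 6017/1136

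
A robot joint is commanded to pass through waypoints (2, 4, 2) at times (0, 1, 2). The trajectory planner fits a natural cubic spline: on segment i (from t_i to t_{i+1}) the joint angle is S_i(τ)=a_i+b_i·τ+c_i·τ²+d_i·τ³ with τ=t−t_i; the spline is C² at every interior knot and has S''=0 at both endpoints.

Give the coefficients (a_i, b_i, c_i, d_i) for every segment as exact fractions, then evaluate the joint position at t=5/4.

  seg 0: a=2 b=3 c=0 d=-1
  seg 1: a=4 b=0 c=-3 d=1
S(5/4) = 245/64

Δ: Δ0=2, Δ1=-2
row 1: diag=4, rhs=-24; c'=1/4, d'=-6
back: M1=-6
M: M0=0, M1=-6, M2=0
seg 0: a=2, c=M0/2=0, d=(M1−M0)/(6·1)=-1, b=Δ0−h0·(2M0+M1)/6=3
seg 1: a=4, c=M1/2=-3, d=(M2−M1)/(6·1)=1, b=Δ1−h1·(2M1+M2)/6=0
t_q=5/4 → seg 1, τ=1/4; S=4+0·τ+-3·τ²+1·τ³=245/64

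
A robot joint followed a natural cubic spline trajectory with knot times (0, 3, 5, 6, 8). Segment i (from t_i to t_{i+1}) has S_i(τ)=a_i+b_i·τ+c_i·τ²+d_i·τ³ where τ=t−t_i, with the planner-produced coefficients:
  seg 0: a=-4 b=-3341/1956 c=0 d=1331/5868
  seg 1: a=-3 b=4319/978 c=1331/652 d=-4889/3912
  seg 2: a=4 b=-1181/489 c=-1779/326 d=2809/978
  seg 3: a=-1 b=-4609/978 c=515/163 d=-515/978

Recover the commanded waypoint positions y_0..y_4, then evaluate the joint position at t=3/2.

y_0 = S_0(0) = a_0 = -4
y_1 = S_1(0) = a_1 = -3
y_2 = S_2(0) = a_2 = 4
y_3 = S_3(0) = a_3 = -1
y_4 = S_3(2) = -2
t_q=3/2 is in segment 0 (τ=3/2); S_0(τ)=-30235/5216

y_0=-4 y_1=-3 y_2=4 y_3=-1 y_4=-2
S(3/2) = -30235/5216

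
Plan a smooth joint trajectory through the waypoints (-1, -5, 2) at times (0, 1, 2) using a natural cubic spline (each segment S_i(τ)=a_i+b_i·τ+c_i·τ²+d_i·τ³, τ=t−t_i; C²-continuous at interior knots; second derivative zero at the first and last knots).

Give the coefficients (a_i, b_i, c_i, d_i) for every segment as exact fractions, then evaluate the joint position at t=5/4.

  seg 0: a=-1 b=-27/4 c=0 d=11/4
  seg 1: a=-5 b=3/2 c=33/4 d=-11/4
S(5/4) = -1063/256

Δ: Δ0=-4, Δ1=7
row 1: diag=4, rhs=66; c'=1/4, d'=33/2
back: M1=33/2
M: M0=0, M1=33/2, M2=0
seg 0: a=-1, c=M0/2=0, d=(M1−M0)/(6·1)=11/4, b=Δ0−h0·(2M0+M1)/6=-27/4
seg 1: a=-5, c=M1/2=33/4, d=(M2−M1)/(6·1)=-11/4, b=Δ1−h1·(2M1+M2)/6=3/2
t_q=5/4 → seg 1, τ=1/4; S=-5+3/2·τ+33/4·τ²+-11/4·τ³=-1063/256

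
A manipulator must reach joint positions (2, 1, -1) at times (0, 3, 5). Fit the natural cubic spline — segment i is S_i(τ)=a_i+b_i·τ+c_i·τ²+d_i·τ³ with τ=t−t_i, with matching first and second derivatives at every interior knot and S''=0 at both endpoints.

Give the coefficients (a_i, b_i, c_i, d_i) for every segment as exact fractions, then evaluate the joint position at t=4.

Δ: Δ0=-1/3, Δ1=-1
row 1: diag=10, rhs=-4; c'=1/5, d'=-2/5
back: M1=-2/5
M: M0=0, M1=-2/5, M2=0
seg 0: a=2, c=M0/2=0, d=(M1−M0)/(6·3)=-1/45, b=Δ0−h0·(2M0+M1)/6=-2/15
seg 1: a=1, c=M1/2=-1/5, d=(M2−M1)/(6·2)=1/30, b=Δ1−h1·(2M1+M2)/6=-11/15
t_q=4 → seg 1, τ=1; S=1+-11/15·τ+-1/5·τ²+1/30·τ³=1/10

  seg 0: a=2 b=-2/15 c=0 d=-1/45
  seg 1: a=1 b=-11/15 c=-1/5 d=1/30
S(4) = 1/10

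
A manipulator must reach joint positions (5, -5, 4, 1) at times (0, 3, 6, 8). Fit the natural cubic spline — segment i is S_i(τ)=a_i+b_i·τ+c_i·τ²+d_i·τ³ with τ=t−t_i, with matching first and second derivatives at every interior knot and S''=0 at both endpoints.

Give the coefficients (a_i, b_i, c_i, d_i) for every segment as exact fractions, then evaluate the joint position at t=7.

Δ: Δ0=-10/3, Δ1=3, Δ2=-3/2
row 1: diag=12, rhs=38; c'=1/4, d'=19/6
row 2: denom=10−3·1/4=37/4; d'=(-27−3·19/6)/(37/4)=-146/37
back: M2=-146/37
back: M1=19/6−1/4·-146/37=461/111
M: M0=0, M1=461/111, M2=-146/37, M3=0
seg 0: a=5, c=M0/2=0, d=(M1−M0)/(6·3)=461/1998, b=Δ0−h0·(2M0+M1)/6=-1201/222
seg 1: a=-5, c=M1/2=461/222, d=(M2−M1)/(6·3)=-899/1998, b=Δ1−h1·(2M1+M2)/6=91/111
seg 2: a=4, c=M2/2=-73/37, d=(M3−M2)/(6·2)=73/222, b=Δ2−h2·(2M2+M3)/6=251/222
t_q=7 → seg 2, τ=1; S=4+251/222·τ+-73/37·τ²+73/222·τ³=129/37

  seg 0: a=5 b=-1201/222 c=0 d=461/1998
  seg 1: a=-5 b=91/111 c=461/222 d=-899/1998
  seg 2: a=4 b=251/222 c=-73/37 d=73/222
S(7) = 129/37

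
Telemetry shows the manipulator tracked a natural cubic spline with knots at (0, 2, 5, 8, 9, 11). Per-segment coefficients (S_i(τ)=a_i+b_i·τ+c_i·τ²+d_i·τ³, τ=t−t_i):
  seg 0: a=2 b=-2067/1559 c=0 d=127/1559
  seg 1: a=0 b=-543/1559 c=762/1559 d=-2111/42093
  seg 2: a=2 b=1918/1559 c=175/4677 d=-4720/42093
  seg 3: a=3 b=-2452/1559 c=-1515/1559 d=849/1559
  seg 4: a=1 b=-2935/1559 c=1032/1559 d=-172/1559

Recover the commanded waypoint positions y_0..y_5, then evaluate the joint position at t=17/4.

y_0=2 y_1=0 y_2=2 y_3=3 y_4=1 y_5=-1
S(17/4) = 111699/99776

y_0 = S_0(0) = a_0 = 2
y_1 = S_1(0) = a_1 = 0
y_2 = S_2(0) = a_2 = 2
y_3 = S_3(0) = a_3 = 3
y_4 = S_4(0) = a_4 = 1
y_5 = S_4(2) = -1
t_q=17/4 is in segment 1 (τ=9/4); S_1(τ)=111699/99776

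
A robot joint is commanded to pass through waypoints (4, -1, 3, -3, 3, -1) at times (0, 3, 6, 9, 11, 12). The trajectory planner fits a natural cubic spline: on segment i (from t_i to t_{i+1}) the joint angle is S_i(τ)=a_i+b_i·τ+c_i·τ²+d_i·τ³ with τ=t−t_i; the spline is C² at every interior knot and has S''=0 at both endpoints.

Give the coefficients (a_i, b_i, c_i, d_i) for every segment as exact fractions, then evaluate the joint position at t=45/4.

Δ: Δ0=-5/3, Δ1=4/3, Δ2=-2, Δ3=3, Δ4=-4
row 1: diag=12, rhs=18; c'=1/4, d'=3/2
row 2: denom=12−3·1/4=45/4; d'=(-20−3·3/2)/(45/4)=-98/45
row 3: denom=10−3·4/15=46/5; d'=(30−3·-98/45)/(46/5)=274/69
row 4: denom=6−2·5/23=128/23; d'=(-42−2·274/69)/(128/23)=-1723/192
back: M4=-1723/192
back: M3=274/69−5/23·-1723/192=379/64
back: M2=-98/45−4/15·379/64=-541/144
back: M1=3/2−1/4·-541/144=1405/576
M: M0=0, M1=1405/576, M2=-541/144, M3=379/64, M4=-1723/192, M5=0
seg 0: a=4, c=M0/2=0, d=(M1−M0)/(6·3)=1405/10368, b=Δ0−h0·(2M0+M1)/6=-3325/1152
seg 1: a=-1, c=M1/2=1405/1152, d=(M2−M1)/(6·3)=-3569/10368, b=Δ1−h1·(2M1+M2)/6=445/576
seg 2: a=3, c=M2/2=-541/288, d=(M3−M2)/(6·3)=5575/10368, b=Δ2−h2·(2M2+M3)/6=-1387/1152
seg 3: a=-3, c=M3/2=379/128, d=(M4−M3)/(6·2)=-715/576, b=Δ3−h3·(2M3+M4)/6=1177/576
seg 4: a=3, c=M4/2=-1723/384, d=(M5−M4)/(6·1)=1723/1152, b=Δ4−h4·(2M4+M5)/6=-581/576
t_q=45/4 → seg 4, τ=1/4; S=3+-581/576·τ+-1723/384·τ²+1723/1152·τ³=61213/24576

  seg 0: a=4 b=-3325/1152 c=0 d=1405/10368
  seg 1: a=-1 b=445/576 c=1405/1152 d=-3569/10368
  seg 2: a=3 b=-1387/1152 c=-541/288 d=5575/10368
  seg 3: a=-3 b=1177/576 c=379/128 d=-715/576
  seg 4: a=3 b=-581/576 c=-1723/384 d=1723/1152
S(45/4) = 61213/24576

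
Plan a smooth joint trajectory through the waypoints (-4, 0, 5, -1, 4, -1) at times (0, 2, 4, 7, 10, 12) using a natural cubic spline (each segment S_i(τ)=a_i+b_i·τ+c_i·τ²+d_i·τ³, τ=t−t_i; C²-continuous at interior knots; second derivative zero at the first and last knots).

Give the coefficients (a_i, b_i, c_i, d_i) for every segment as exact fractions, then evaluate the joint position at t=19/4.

Δ: Δ0=2, Δ1=5/2, Δ2=-2, Δ3=5/3, Δ4=-5/2
row 1: diag=8, rhs=3; c'=1/4, d'=3/8
row 2: denom=10−2·1/4=19/2; d'=(-27−2·3/8)/(19/2)=-111/38
row 3: denom=12−3·6/19=210/19; d'=(22−3·-111/38)/(210/19)=167/60
row 4: denom=10−3·19/70=643/70; d'=(-25−3·167/60)/(643/70)=-4669/1286
back: M4=-4669/1286
back: M3=167/60−19/70·-4669/1286=7270/1929
back: M2=-111/38−6/19·7270/1929=-5287/1286
back: M1=3/8−1/4·-5287/1286=902/643
M: M0=0, M1=902/643, M2=-5287/1286, M3=7270/1929, M4=-4669/1286, M5=0
seg 0: a=-4, c=M0/2=0, d=(M1−M0)/(6·2)=451/3858, b=Δ0−h0·(2M0+M1)/6=2956/1929
seg 1: a=0, c=M1/2=451/643, d=(M2−M1)/(6·2)=-7091/15432, b=Δ1−h1·(2M1+M2)/6=5662/1929
seg 2: a=5, c=M2/2=-5287/2572, d=(M3−M2)/(6·3)=30401/69444, b=Δ2−h2·(2M2+M3)/6=875/3858
seg 3: a=-1, c=M3/2=3635/1929, d=(M4−M3)/(6·3)=-28547/69444, b=Δ3−h3·(2M3+M4)/6=-2213/7716
seg 4: a=4, c=M4/2=-4669/2572, d=(M5−M4)/(6·2)=4669/15432, b=Δ4−h4·(2M4+M5)/6=-307/3858
t_q=19/4 → seg 2, τ=3/4; S=5+875/3858·τ+-5287/2572·τ²+30401/69444·τ³=691109/164608

  seg 0: a=-4 b=2956/1929 c=0 d=451/3858
  seg 1: a=0 b=5662/1929 c=451/643 d=-7091/15432
  seg 2: a=5 b=875/3858 c=-5287/2572 d=30401/69444
  seg 3: a=-1 b=-2213/7716 c=3635/1929 d=-28547/69444
  seg 4: a=4 b=-307/3858 c=-4669/2572 d=4669/15432
S(19/4) = 691109/164608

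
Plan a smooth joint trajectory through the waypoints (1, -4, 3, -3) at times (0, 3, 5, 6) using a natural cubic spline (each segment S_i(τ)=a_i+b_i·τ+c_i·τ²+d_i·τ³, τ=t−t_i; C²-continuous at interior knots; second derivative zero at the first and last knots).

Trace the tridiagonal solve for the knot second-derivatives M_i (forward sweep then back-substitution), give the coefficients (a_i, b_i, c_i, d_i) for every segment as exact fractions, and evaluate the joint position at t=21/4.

  seg 0: a=1 b=-365/84 c=0 d=25/84
  seg 1: a=-4 b=155/42 c=75/28 d=-233/168
  seg 2: a=3 b=-47/21 c=-79/14 d=79/42
S(21/4) = 271/128

Δ: Δ0=-5/3, Δ1=7/2, Δ2=-6
row 1: diag=10, rhs=31; c'=1/5, d'=31/10
row 2: denom=6−2·1/5=28/5; d'=(-57−2·31/10)/(28/5)=-79/7
back: M2=-79/7
back: M1=31/10−1/5·-79/7=75/14
M: M0=0, M1=75/14, M2=-79/7, M3=0
seg 0: a=1, c=M0/2=0, d=(M1−M0)/(6·3)=25/84, b=Δ0−h0·(2M0+M1)/6=-365/84
seg 1: a=-4, c=M1/2=75/28, d=(M2−M1)/(6·2)=-233/168, b=Δ1−h1·(2M1+M2)/6=155/42
seg 2: a=3, c=M2/2=-79/14, d=(M3−M2)/(6·1)=79/42, b=Δ2−h2·(2M2+M3)/6=-47/21
t_q=21/4 → seg 2, τ=1/4; S=3+-47/21·τ+-79/14·τ²+79/42·τ³=271/128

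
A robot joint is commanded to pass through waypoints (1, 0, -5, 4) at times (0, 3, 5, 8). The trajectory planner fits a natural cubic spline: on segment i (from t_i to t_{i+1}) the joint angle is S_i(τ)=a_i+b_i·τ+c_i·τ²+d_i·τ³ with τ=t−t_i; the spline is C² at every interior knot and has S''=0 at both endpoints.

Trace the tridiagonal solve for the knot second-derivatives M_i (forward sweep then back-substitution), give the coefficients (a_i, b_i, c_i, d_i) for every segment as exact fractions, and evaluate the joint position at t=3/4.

  seg 0: a=1 b=11/16 c=0 d=-49/432
  seg 1: a=0 b=-19/8 c=-49/48 d=23/48
  seg 2: a=-5 b=-17/24 c=89/48 d=-89/432
S(3/4) = 1503/1024

Δ: Δ0=-1/3, Δ1=-5/2, Δ2=3
row 1: diag=10, rhs=-13; c'=1/5, d'=-13/10
row 2: denom=10−2·1/5=48/5; d'=(33−2·-13/10)/(48/5)=89/24
back: M2=89/24
back: M1=-13/10−1/5·89/24=-49/24
M: M0=0, M1=-49/24, M2=89/24, M3=0
seg 0: a=1, c=M0/2=0, d=(M1−M0)/(6·3)=-49/432, b=Δ0−h0·(2M0+M1)/6=11/16
seg 1: a=0, c=M1/2=-49/48, d=(M2−M1)/(6·2)=23/48, b=Δ1−h1·(2M1+M2)/6=-19/8
seg 2: a=-5, c=M2/2=89/48, d=(M3−M2)/(6·3)=-89/432, b=Δ2−h2·(2M2+M3)/6=-17/24
t_q=3/4 → seg 0, τ=3/4; S=1+11/16·τ+0·τ²+-49/432·τ³=1503/1024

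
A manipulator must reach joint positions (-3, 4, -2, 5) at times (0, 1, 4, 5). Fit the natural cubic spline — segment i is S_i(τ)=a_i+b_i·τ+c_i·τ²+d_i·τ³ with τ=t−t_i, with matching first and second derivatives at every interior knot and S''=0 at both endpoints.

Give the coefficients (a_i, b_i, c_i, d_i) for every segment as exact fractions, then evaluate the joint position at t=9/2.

  seg 0: a=-3 b=44/5 c=0 d=-9/5
  seg 1: a=4 b=17/5 c=-27/5 d=6/5
  seg 2: a=-2 b=17/5 c=27/5 d=-9/5
S(9/2) = 33/40

Δ: Δ0=7, Δ1=-2, Δ2=7
row 1: diag=8, rhs=-54; c'=3/8, d'=-27/4
row 2: denom=8−3·3/8=55/8; d'=(54−3·-27/4)/(55/8)=54/5
back: M2=54/5
back: M1=-27/4−3/8·54/5=-54/5
M: M0=0, M1=-54/5, M2=54/5, M3=0
seg 0: a=-3, c=M0/2=0, d=(M1−M0)/(6·1)=-9/5, b=Δ0−h0·(2M0+M1)/6=44/5
seg 1: a=4, c=M1/2=-27/5, d=(M2−M1)/(6·3)=6/5, b=Δ1−h1·(2M1+M2)/6=17/5
seg 2: a=-2, c=M2/2=27/5, d=(M3−M2)/(6·1)=-9/5, b=Δ2−h2·(2M2+M3)/6=17/5
t_q=9/2 → seg 2, τ=1/2; S=-2+17/5·τ+27/5·τ²+-9/5·τ³=33/40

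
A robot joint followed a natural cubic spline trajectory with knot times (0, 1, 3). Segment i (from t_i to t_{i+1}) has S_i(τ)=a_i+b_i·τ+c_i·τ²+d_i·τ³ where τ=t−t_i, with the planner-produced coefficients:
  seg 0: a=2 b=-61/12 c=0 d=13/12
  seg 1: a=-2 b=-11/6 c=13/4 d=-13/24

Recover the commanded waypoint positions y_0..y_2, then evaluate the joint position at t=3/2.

y_0=2 y_1=-2 y_2=3
S(3/2) = -139/64

y_0 = S_0(0) = a_0 = 2
y_1 = S_1(0) = a_1 = -2
y_2 = S_1(2) = 3
t_q=3/2 is in segment 1 (τ=1/2); S_1(τ)=-139/64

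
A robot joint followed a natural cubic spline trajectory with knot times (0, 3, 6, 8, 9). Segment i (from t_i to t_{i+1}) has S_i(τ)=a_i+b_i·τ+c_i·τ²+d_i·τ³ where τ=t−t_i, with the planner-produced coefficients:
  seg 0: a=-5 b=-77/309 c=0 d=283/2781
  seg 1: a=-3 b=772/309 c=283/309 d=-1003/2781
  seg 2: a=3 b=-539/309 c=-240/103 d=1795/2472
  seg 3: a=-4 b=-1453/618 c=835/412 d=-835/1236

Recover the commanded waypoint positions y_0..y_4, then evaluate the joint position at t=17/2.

y_0 = S_0(0) = a_0 = -5
y_1 = S_1(0) = a_1 = -3
y_2 = S_2(0) = a_2 = 3
y_3 = S_3(0) = a_3 = -4
y_4 = S_3(1) = -5
t_q=17/2 is in segment 3 (τ=1/2); S_3(τ)=-15667/3296

y_0=-5 y_1=-3 y_2=3 y_3=-4 y_4=-5
S(17/2) = -15667/3296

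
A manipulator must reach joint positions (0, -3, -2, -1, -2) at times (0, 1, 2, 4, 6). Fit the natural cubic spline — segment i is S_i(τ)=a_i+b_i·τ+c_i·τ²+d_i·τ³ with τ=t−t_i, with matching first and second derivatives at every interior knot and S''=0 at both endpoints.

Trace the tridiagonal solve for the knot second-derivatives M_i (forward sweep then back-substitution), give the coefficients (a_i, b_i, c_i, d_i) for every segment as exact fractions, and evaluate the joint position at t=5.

  seg 0: a=0 b=-341/84 c=0 d=89/84
  seg 1: a=-3 b=-37/42 c=89/28 d=-109/84
  seg 2: a=-2 b=19/12 c=-5/7 d=29/336
  seg 3: a=-1 b=-5/21 c=-11/56 d=11/336
S(5) = -157/112

Δ: Δ0=-3, Δ1=1, Δ2=1/2, Δ3=-1/2
row 1: diag=4, rhs=24; c'=1/4, d'=6
row 2: denom=6−1·1/4=23/4; d'=(-3−1·6)/(23/4)=-36/23
row 3: denom=8−2·8/23=168/23; d'=(-6−2·-36/23)/(168/23)=-11/28
back: M3=-11/28
back: M2=-36/23−8/23·-11/28=-10/7
back: M1=6−1/4·-10/7=89/14
M: M0=0, M1=89/14, M2=-10/7, M3=-11/28, M4=0
seg 0: a=0, c=M0/2=0, d=(M1−M0)/(6·1)=89/84, b=Δ0−h0·(2M0+M1)/6=-341/84
seg 1: a=-3, c=M1/2=89/28, d=(M2−M1)/(6·1)=-109/84, b=Δ1−h1·(2M1+M2)/6=-37/42
seg 2: a=-2, c=M2/2=-5/7, d=(M3−M2)/(6·2)=29/336, b=Δ2−h2·(2M2+M3)/6=19/12
seg 3: a=-1, c=M3/2=-11/56, d=(M4−M3)/(6·2)=11/336, b=Δ3−h3·(2M3+M4)/6=-5/21
t_q=5 → seg 3, τ=1; S=-1+-5/21·τ+-11/56·τ²+11/336·τ³=-157/112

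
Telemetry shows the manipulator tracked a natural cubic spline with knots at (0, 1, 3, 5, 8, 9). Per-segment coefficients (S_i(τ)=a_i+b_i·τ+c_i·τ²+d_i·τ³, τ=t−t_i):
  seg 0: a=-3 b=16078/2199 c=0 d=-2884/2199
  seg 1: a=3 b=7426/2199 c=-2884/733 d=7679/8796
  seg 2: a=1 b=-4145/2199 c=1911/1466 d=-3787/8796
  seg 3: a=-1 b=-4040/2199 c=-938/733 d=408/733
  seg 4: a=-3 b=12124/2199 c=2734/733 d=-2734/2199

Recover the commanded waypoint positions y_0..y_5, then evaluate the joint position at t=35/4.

y_0 = S_0(0) = a_0 = -3
y_1 = S_1(0) = a_1 = 3
y_2 = S_2(0) = a_2 = 1
y_3 = S_3(0) = a_3 = -1
y_4 = S_4(0) = a_4 = -3
y_5 = S_4(1) = 5
t_q=35/4 is in segment 4 (τ=3/4); S_4(τ)=63533/23456

y_0=-3 y_1=3 y_2=1 y_3=-1 y_4=-3 y_5=5
S(35/4) = 63533/23456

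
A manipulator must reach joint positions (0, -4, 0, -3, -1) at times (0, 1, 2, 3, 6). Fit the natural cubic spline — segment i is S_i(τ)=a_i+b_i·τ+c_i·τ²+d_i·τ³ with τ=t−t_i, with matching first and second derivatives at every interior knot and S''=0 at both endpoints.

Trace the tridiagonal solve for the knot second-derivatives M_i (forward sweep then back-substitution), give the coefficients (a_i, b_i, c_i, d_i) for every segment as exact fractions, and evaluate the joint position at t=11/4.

Δ: Δ0=-4, Δ1=4, Δ2=-3, Δ3=2/3
row 1: diag=4, rhs=48; c'=1/4, d'=12
row 2: denom=4−1·1/4=15/4; d'=(-42−1·12)/(15/4)=-72/5
row 3: denom=8−1·4/15=116/15; d'=(22−1·-72/5)/(116/15)=273/58
back: M3=273/58
back: M2=-72/5−4/15·273/58=-454/29
back: M1=12−1/4·-454/29=923/58
M: M0=0, M1=923/58, M2=-454/29, M3=273/58, M4=0
seg 0: a=0, c=M0/2=0, d=(M1−M0)/(6·1)=923/348, b=Δ0−h0·(2M0+M1)/6=-2315/348
seg 1: a=-4, c=M1/2=923/116, d=(M2−M1)/(6·1)=-1831/348, b=Δ1−h1·(2M1+M2)/6=227/174
seg 2: a=0, c=M2/2=-227/29, d=(M3−M2)/(6·1)=1181/348, b=Δ2−h2·(2M2+M3)/6=499/348
seg 3: a=-3, c=M3/2=273/116, d=(M4−M3)/(6·3)=-91/348, b=Δ3−h3·(2M3+M4)/6=-703/174
t_q=11/4 → seg 2, τ=3/4; S=0+499/348·τ+-227/29·τ²+1181/348·τ³=-14075/7424

  seg 0: a=0 b=-2315/348 c=0 d=923/348
  seg 1: a=-4 b=227/174 c=923/116 d=-1831/348
  seg 2: a=0 b=499/348 c=-227/29 d=1181/348
  seg 3: a=-3 b=-703/174 c=273/116 d=-91/348
S(11/4) = -14075/7424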